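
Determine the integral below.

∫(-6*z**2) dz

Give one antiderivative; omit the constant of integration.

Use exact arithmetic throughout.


Answer: -2*z**3.


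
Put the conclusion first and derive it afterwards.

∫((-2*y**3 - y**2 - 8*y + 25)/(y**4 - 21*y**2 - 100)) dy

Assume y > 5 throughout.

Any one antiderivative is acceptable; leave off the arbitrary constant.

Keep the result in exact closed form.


The answer is -log(y - 5) - log(y + 5) - atan(y/2)/2.
Step 1. Decompose ∫((-2*y**3 - y**2 - 8*y + 25)/(y**4 - 21*y**2 - 100)) dy by partial fractions, (-2*y**3 - y**2 - 8*y + 25)/(y**4 - 21*y**2 - 100) = -1/(y**2 + 4) - 1/(y + 5) - 1/(y - 5): now ∫(-1/(y - 5)) dy + ∫(-1/(y + 5)) dy + ∫(-1/(y**2 + 4)) dy.
Step 2. Evaluate the standard form [assuming y > 5]: now -log(y - 5) + ∫(-1/(y + 5)) dy + ∫(-1/(y**2 + 4)) dy.
Step 3. Evaluate the standard form [assuming y > -5]: now -log(y - 5) - log(y + 5) + ∫(-1/(y**2 + 4)) dy.
Step 4. Evaluate the standard form: now -log(y - 5) - log(y + 5) - atan(y/2)/2.
Answer: -log(y - 5) - log(y + 5) - atan(y/2)/2.


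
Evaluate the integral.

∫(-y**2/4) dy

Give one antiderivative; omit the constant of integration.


Answer: -y**3/12.


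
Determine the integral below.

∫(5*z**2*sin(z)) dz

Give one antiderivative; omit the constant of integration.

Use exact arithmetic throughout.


Answer: -5*z**2*cos(z) + 10*z*sin(z) + 10*cos(z).


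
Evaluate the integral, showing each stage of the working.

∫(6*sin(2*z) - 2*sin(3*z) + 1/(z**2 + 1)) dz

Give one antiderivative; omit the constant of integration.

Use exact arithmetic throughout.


Step 1. Rewrite: now ∫(1/(z**2 + 1)) dz + ∫(6*sin(2*z)) dz + ∫(-2*sin(3*z)) dz.
Step 2. Evaluate the standard form: now atan(z) + ∫(6*sin(2*z)) dz + ∫(-2*sin(3*z)) dz.
Step 3. Evaluate the standard form: now -3*cos(2*z) + atan(z) + ∫(-2*sin(3*z)) dz.
Step 4. Evaluate the standard form: now -3*cos(2*z) + 2*cos(3*z)/3 + atan(z).
Answer: -3*cos(2*z) + 2*cos(3*z)/3 + atan(z).


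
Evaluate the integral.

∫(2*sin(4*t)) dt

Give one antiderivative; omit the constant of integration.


Answer: -cos(4*t)/2.


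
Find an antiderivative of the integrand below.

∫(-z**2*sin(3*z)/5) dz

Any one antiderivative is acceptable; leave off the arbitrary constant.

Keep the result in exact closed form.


Answer: z**2*cos(3*z)/15 - 2*z*sin(3*z)/45 - 2*cos(3*z)/135.


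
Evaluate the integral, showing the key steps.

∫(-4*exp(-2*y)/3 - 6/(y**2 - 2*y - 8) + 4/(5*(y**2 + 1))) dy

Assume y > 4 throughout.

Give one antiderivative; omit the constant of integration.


Step 1. Rewrite: now ∫(4/(5*(y**2 + 1))) dy + ∫(-6/(y**2 - 2*y - 8)) dy + ∫(-4*exp(-2*y)/3) dy.
Step 2. Decompose ∫(-6/(y**2 - 2*y - 8)) dy by partial fractions, -6/(y**2 - 2*y - 8) = 1/(y + 2) - 1/(y - 4): now ∫(-1/(y - 4)) dy + ∫(1/(y + 2)) dy + ∫(4/(5*(y**2 + 1))) dy + ∫(-4*exp(-2*y)/3) dy.
Step 3. Evaluate the standard form [assuming y > -2]: now log(y + 2) + ∫(-1/(y - 4)) dy + ∫(4/(5*(y**2 + 1))) dy + ∫(-4*exp(-2*y)/3) dy.
Step 4. Evaluate the standard form [assuming y > 4]: now -log(y - 4) + log(y + 2) + ∫(4/(5*(y**2 + 1))) dy + ∫(-4*exp(-2*y)/3) dy.
Step 5. Evaluate the standard form: now -log(y - 4) + log(y + 2) + 4*atan(y)/5 + ∫(-4*exp(-2*y)/3) dy.
Step 6. Evaluate the standard form: now -log(y - 4) + log(y + 2) + 4*atan(y)/5 + 2*exp(-2*y)/3.
Answer: -log(y - 4) + log(y + 2) + 4*atan(y)/5 + 2*exp(-2*y)/3.


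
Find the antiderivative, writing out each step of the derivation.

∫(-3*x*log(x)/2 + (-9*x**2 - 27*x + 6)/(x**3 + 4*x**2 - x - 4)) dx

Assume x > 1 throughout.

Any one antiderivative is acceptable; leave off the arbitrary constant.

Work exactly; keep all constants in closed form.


Step 1. Rewrite: now ∫(-3*x*log(x)/2) dx + ∫((-9*x**2 - 27*x + 6)/(x**3 + 4*x**2 - x - 4)) dx.
Step 2. Decompose ∫((-9*x**2 - 27*x + 6)/(x**3 + 4*x**2 - x - 4)) dx by partial fractions, (-9*x**2 - 27*x + 6)/(x**3 + 4*x**2 - x - 4) = -2/(x + 4) - 4/(x + 1) - 3/(x - 1): now ∫(-3*x*log(x)/2) dx + ∫(-3/(x - 1)) dx + ∫(-4/(x + 1)) dx + ∫(-2/(x + 4)) dx.
Step 3. Evaluate the standard form [assuming x > -1]: now -4*log(x + 1) + ∫(-3*x*log(x)/2) dx + ∫(-3/(x - 1)) dx + ∫(-2/(x + 4)) dx.
Step 4. Evaluate the standard form [assuming x > 1]: now -3*log(x - 1) - 4*log(x + 1) + ∫(-3*x*log(x)/2) dx + ∫(-2/(x + 4)) dx.
Step 5. Evaluate the standard form [assuming x > -4]: now -3*log(x - 1) - 4*log(x + 1) - 2*log(x + 4) + ∫(-3*x*log(x)/2) dx.
Step 6. Integrate ∫(-3*x*log(x)/2) dx by parts with u = log(x), dv = (-3*x/2) dx, so v = -3*x**2/4 [assuming x > 0]: now -3*x**2*log(x)/4 - 3*log(x - 1) - 4*log(x + 1) - 2*log(x + 4) + ∫(3*x/4) dx.
Step 7. Evaluate the standard form: now -3*x**2*log(x)/4 + 3*x**2/8 - 3*log(x - 1) - 4*log(x + 1) - 2*log(x + 4).
Answer: -3*x**2*log(x)/4 + 3*x**2/8 - 3*log(x - 1) - 4*log(x + 1) - 2*log(x + 4).


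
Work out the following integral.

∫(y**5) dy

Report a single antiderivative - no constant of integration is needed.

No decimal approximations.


Answer: y**6/6.


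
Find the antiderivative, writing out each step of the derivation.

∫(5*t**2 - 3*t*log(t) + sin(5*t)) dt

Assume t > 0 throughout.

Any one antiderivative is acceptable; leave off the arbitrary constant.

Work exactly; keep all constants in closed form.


Step 1. Rewrite: now ∫(5*t**2) dt + ∫(-3*t*log(t)) dt + ∫(sin(5*t)) dt.
Step 2. Evaluate the standard form: now -cos(5*t)/5 + ∫(5*t**2) dt + ∫(-3*t*log(t)) dt.
Step 3. Integrate ∫(-3*t*log(t)) dt by parts with u = log(t), dv = (-3*t) dt, so v = -3*t**2/2 [assuming t > 0]: now -3*t**2*log(t)/2 - cos(5*t)/5 + ∫(3*t/2) dt + ∫(5*t**2) dt.
Step 4. Evaluate the standard form: now -3*t**2*log(t)/2 + 3*t**2/4 - cos(5*t)/5 + ∫(5*t**2) dt.
Step 5. Evaluate the standard form: now 5*t**3/3 - 3*t**2*log(t)/2 + 3*t**2/4 - cos(5*t)/5.
Answer: 5*t**3/3 - 3*t**2*log(t)/2 + 3*t**2/4 - cos(5*t)/5.


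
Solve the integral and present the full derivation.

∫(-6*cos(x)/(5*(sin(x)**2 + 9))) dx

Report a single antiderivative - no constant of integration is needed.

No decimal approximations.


Step 1. Substitute u = sin(x), turning ∫(-6*cos(x)/(5*(sin(x)**2 + 9))) dx into ∫(-6/(5*(u**2 + 9))) du: now ∫(-6/(5*(u**2 + 9))) du.
Step 2. Evaluate the standard form: now -2*atan(u/3)/5.
Step 3. Substitute back u = sin(x): now -2*atan(sin(x)/3)/5.
Answer: -2*atan(sin(x)/3)/5.


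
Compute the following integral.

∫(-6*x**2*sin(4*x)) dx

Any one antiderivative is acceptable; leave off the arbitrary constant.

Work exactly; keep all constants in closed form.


Answer: 3*x**2*cos(4*x)/2 - 3*x*sin(4*x)/4 - 3*cos(4*x)/16.


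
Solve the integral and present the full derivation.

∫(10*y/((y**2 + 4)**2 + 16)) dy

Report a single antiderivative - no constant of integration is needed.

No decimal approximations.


Step 1. Substitute u = y**2 + 4, turning ∫(10*y/((y**2 + 4)**2 + 16)) dy into ∫(5/(u**2 + 16)) du: now ∫(5/(u**2 + 16)) du.
Step 2. Evaluate the standard form: now 5*atan(u/4)/4.
Step 3. Substitute back u = y**2 + 4: now 5*atan(y**2/4 + 1)/4.
Answer: 5*atan(y**2/4 + 1)/4.


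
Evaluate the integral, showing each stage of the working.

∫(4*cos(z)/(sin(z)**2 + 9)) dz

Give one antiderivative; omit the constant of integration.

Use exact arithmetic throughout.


Step 1. Substitute u = sin(z), turning ∫(4*cos(z)/(sin(z)**2 + 9)) dz into ∫(4/(u**2 + 9)) du: now ∫(4/(u**2 + 9)) du.
Step 2. Evaluate the standard form: now 4*atan(u/3)/3.
Step 3. Substitute back u = sin(z): now 4*atan(sin(z)/3)/3.
Answer: 4*atan(sin(z)/3)/3.


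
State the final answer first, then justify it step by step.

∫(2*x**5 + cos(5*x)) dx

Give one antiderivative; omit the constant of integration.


The answer is x**6/3 + sin(5*x)/5.
Step 1. Rewrite: now ∫(2*x**5) dx + ∫(cos(5*x)) dx.
Step 2. Evaluate the standard form: now x**6/3 + ∫(cos(5*x)) dx.
Step 3. Evaluate the standard form: now x**6/3 + sin(5*x)/5.
Answer: x**6/3 + sin(5*x)/5.


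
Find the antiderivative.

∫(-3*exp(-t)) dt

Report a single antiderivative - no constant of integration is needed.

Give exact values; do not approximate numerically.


Answer: 3*exp(-t).


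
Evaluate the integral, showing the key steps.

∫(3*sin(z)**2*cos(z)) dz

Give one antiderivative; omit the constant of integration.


Step 1. Substitute u = sin(z), turning ∫(3*sin(z)**2*cos(z)) dz into ∫(3*u**2) du: now ∫(3*u**2) du.
Step 2. Evaluate the standard form: now u**3.
Step 3. Substitute back u = sin(z): now sin(z)**3.
Answer: sin(z)**3.


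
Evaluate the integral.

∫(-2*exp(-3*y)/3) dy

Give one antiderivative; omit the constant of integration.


Answer: 2*exp(-3*y)/9.


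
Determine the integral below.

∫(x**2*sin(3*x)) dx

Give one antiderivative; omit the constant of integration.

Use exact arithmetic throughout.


Answer: -x**2*cos(3*x)/3 + 2*x*sin(3*x)/9 + 2*cos(3*x)/27.


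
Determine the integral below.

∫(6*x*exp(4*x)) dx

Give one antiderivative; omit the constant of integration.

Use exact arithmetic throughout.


Answer: 3*x*exp(4*x)/2 - 3*exp(4*x)/8.


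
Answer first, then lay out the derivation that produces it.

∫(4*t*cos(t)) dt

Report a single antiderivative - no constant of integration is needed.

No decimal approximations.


The answer is 4*t*sin(t) + 4*cos(t).
Step 1. Integrate ∫(4*t*cos(t)) dt by parts with u = t, dv = (4*cos(t)) dt, so v = 4*sin(t): now 4*t*sin(t) + ∫(-4*sin(t)) dt.
Step 2. Evaluate the standard form: now 4*t*sin(t) + 4*cos(t).
Answer: 4*t*sin(t) + 4*cos(t).


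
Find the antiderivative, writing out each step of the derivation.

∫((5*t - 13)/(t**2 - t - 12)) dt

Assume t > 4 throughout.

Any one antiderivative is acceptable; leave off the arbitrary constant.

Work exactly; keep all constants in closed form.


Step 1. Decompose ∫((5*t - 13)/(t**2 - t - 12)) dt by partial fractions, (5*t - 13)/(t**2 - t - 12) = 4/(t + 3) + 1/(t - 4): now ∫(1/(t - 4)) dt + ∫(4/(t + 3)) dt.
Step 2. Evaluate the standard form [assuming t > 4]: now log(t - 4) + ∫(4/(t + 3)) dt.
Step 3. Evaluate the standard form [assuming t > -3]: now log(t - 4) + 4*log(t + 3).
Answer: log(t - 4) + 4*log(t + 3).


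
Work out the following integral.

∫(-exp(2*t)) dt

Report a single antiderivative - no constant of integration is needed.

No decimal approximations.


Answer: -exp(2*t)/2.


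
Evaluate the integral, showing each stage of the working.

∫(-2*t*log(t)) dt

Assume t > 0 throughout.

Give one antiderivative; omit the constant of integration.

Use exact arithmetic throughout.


Step 1. Integrate ∫(-2*t*log(t)) dt by parts with u = log(t), dv = (-2*t) dt, so v = -t**2 [assuming t > 0]: now -t**2*log(t) + ∫(t) dt.
Step 2. Evaluate the standard form: now -t**2*log(t) + t**2/2.
Answer: -t**2*log(t) + t**2/2.


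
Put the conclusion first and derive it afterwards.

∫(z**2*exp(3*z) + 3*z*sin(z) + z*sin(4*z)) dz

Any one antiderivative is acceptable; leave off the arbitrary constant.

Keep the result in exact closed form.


The answer is z**2*exp(3*z)/3 - 2*z*exp(3*z)/9 - 3*z*cos(z) - z*cos(4*z)/4 + 2*exp(3*z)/27 + 3*sin(z) + sin(4*z)/16.
Step 1. Rewrite: now ∫(3*z*sin(z)) dz + ∫(z*sin(4*z)) dz + ∫(z**2*exp(3*z)) dz.
Step 2. Integrate ∫(z**2*exp(3*z)) dz by parts with u = z**2, dv = (exp(3*z)) dz, so v = exp(3*z)/3: now z**2*exp(3*z)/3 + ∫(-2*z*exp(3*z)/3) dz + ∫(3*z*sin(z)) dz + ∫(z*sin(4*z)) dz.
Step 3. Integrate ∫(-2*z*exp(3*z)/3) dz by parts with u = z, dv = (-2*exp(3*z)/3) dz, so v = -2*exp(3*z)/9: now z**2*exp(3*z)/3 - 2*z*exp(3*z)/9 + ∫(3*z*sin(z)) dz + ∫(z*sin(4*z)) dz + ∫(2*exp(3*z)/9) dz.
Step 4. Evaluate the standard form: now z**2*exp(3*z)/3 - 2*z*exp(3*z)/9 + 2*exp(3*z)/27 + ∫(3*z*sin(z)) dz + ∫(z*sin(4*z)) dz.
Step 5. Integrate ∫(3*z*sin(z)) dz by parts with u = z, dv = (3*sin(z)) dz, so v = -3*cos(z): now z**2*exp(3*z)/3 - 2*z*exp(3*z)/9 - 3*z*cos(z) + 2*exp(3*z)/27 + ∫(z*sin(4*z)) dz + ∫(3*cos(z)) dz.
Step 6. Evaluate the standard form: now z**2*exp(3*z)/3 - 2*z*exp(3*z)/9 - 3*z*cos(z) + 2*exp(3*z)/27 + 3*sin(z) + ∫(z*sin(4*z)) dz.
Step 7. Integrate ∫(z*sin(4*z)) dz by parts with u = z, dv = (sin(4*z)) dz, so v = -cos(4*z)/4: now z**2*exp(3*z)/3 - 2*z*exp(3*z)/9 - 3*z*cos(z) - z*cos(4*z)/4 + 2*exp(3*z)/27 + 3*sin(z) + ∫(cos(4*z)/4) dz.
Step 8. Evaluate the standard form: now z**2*exp(3*z)/3 - 2*z*exp(3*z)/9 - 3*z*cos(z) - z*cos(4*z)/4 + 2*exp(3*z)/27 + 3*sin(z) + sin(4*z)/16.
Answer: z**2*exp(3*z)/3 - 2*z*exp(3*z)/9 - 3*z*cos(z) - z*cos(4*z)/4 + 2*exp(3*z)/27 + 3*sin(z) + sin(4*z)/16.


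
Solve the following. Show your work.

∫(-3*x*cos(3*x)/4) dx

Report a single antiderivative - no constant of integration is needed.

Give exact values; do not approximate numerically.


Step 1. Integrate ∫(-3*x*cos(3*x)/4) dx by parts with u = x, dv = (-3*cos(3*x)/4) dx, so v = -sin(3*x)/4: now -x*sin(3*x)/4 + ∫(sin(3*x)/4) dx.
Step 2. Evaluate the standard form: now -x*sin(3*x)/4 - cos(3*x)/12.
Answer: -x*sin(3*x)/4 - cos(3*x)/12.


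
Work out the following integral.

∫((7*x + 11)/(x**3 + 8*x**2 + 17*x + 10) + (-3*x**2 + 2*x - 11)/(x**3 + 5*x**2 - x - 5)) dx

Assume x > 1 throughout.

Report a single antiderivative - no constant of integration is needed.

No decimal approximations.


Answer: -log(x - 1) + 3*log(x + 1) + log(x + 2) - 6*log(x + 5).


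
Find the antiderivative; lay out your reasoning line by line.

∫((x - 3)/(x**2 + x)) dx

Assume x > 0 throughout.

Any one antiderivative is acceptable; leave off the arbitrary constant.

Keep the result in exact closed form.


Step 1. Decompose ∫((x - 3)/(x**2 + x)) dx by partial fractions, (x - 3)/(x**2 + x) = 4/(x + 1) - 3/x: now ∫(-3/x) dx + ∫(4/(x + 1)) dx.
Step 2. Evaluate the standard form [assuming x > 0]: now -3*log(x) + ∫(4/(x + 1)) dx.
Step 3. Evaluate the standard form [assuming x > -1]: now -3*log(x) + 4*log(x + 1).
Answer: -3*log(x) + 4*log(x + 1).


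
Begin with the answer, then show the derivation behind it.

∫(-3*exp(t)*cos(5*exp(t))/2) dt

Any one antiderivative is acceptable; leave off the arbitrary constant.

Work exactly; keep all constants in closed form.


The answer is -3*sin(5*exp(t))/10.
Step 1. Substitute u = exp(t), turning ∫(-3*exp(t)*cos(5*exp(t))/2) dt into ∫(-3*cos(5*u)/2) du: now ∫(-3*cos(5*u)/2) du.
Step 2. Evaluate the standard form: now -3*sin(5*u)/10.
Step 3. Substitute back u = exp(t): now -3*sin(5*exp(t))/10.
Answer: -3*sin(5*exp(t))/10.


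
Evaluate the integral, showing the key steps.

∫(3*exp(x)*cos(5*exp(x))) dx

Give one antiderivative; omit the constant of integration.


Step 1. Substitute u = exp(x), turning ∫(3*exp(x)*cos(5*exp(x))) dx into ∫(3*cos(5*u)) du: now ∫(3*cos(5*u)) du.
Step 2. Evaluate the standard form: now 3*sin(5*u)/5.
Step 3. Substitute back u = exp(x): now 3*sin(5*exp(x))/5.
Answer: 3*sin(5*exp(x))/5.


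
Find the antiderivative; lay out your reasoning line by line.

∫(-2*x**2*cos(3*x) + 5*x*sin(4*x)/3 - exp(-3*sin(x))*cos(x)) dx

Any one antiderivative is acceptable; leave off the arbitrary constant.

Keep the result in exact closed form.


Step 1. Rewrite: now ∫(5*x*sin(4*x)/3) dx + ∫(-2*x**2*cos(3*x)) dx + ∫(-exp(-3*sin(x))*cos(x)) dx.
Step 2. Integrate ∫(-2*x**2*cos(3*x)) dx by parts with u = x**2, dv = (-2*cos(3*x)) dx, so v = -2*sin(3*x)/3: now -2*x**2*sin(3*x)/3 + ∫(4*x*sin(3*x)/3) dx + ∫(5*x*sin(4*x)/3) dx + ∫(-exp(-3*sin(x))*cos(x)) dx.
Step 3. Integrate ∫(4*x*sin(3*x)/3) dx by parts with u = x, dv = (4*sin(3*x)/3) dx, so v = -4*cos(3*x)/9: now -2*x**2*sin(3*x)/3 - 4*x*cos(3*x)/9 + ∫(5*x*sin(4*x)/3) dx + ∫(-exp(-3*sin(x))*cos(x)) dx + ∫(4*cos(3*x)/9) dx.
Step 4. Evaluate the standard form: now -2*x**2*sin(3*x)/3 - 4*x*cos(3*x)/9 + 4*sin(3*x)/27 + ∫(5*x*sin(4*x)/3) dx + ∫(-exp(-3*sin(x))*cos(x)) dx.
Step 5. Integrate ∫(5*x*sin(4*x)/3) dx by parts with u = x, dv = (5*sin(4*x)/3) dx, so v = -5*cos(4*x)/12: now -2*x**2*sin(3*x)/3 - 4*x*cos(3*x)/9 - 5*x*cos(4*x)/12 + 4*sin(3*x)/27 + ∫(-exp(-3*sin(x))*cos(x)) dx + ∫(5*cos(4*x)/12) dx.
Step 6. Evaluate the standard form: now -2*x**2*sin(3*x)/3 - 4*x*cos(3*x)/9 - 5*x*cos(4*x)/12 + 4*sin(3*x)/27 + 5*sin(4*x)/48 + ∫(-exp(-3*sin(x))*cos(x)) dx.
Step 7. Substitute u = sin(x), turning ∫(-exp(-3*sin(x))*cos(x)) dx into ∫(-exp(-3*u)) du: now -2*x**2*sin(3*x)/3 - 4*x*cos(3*x)/9 - 5*x*cos(4*x)/12 + 4*sin(3*x)/27 + 5*sin(4*x)/48 + ∫(-exp(-3*u)) du.
Step 8. Evaluate the standard form: now -2*x**2*sin(3*x)/3 - 4*x*cos(3*x)/9 - 5*x*cos(4*x)/12 + 4*sin(3*x)/27 + 5*sin(4*x)/48 + exp(-3*u)/3.
Step 9. Substitute back u = sin(x): now -2*x**2*sin(3*x)/3 - 4*x*cos(3*x)/9 - 5*x*cos(4*x)/12 + 4*sin(3*x)/27 + 5*sin(4*x)/48 + exp(-3*sin(x))/3.
Answer: -2*x**2*sin(3*x)/3 - 4*x*cos(3*x)/9 - 5*x*cos(4*x)/12 + 4*sin(3*x)/27 + 5*sin(4*x)/48 + exp(-3*sin(x))/3.


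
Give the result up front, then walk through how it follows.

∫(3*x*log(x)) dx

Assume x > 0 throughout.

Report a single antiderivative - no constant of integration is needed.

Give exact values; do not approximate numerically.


The answer is 3*x**2*log(x)/2 - 3*x**2/4.
Step 1. Integrate ∫(3*x*log(x)) dx by parts with u = log(x), dv = (3*x) dx, so v = 3*x**2/2 [assuming x > 0]: now 3*x**2*log(x)/2 + ∫(-3*x/2) dx.
Step 2. Evaluate the standard form: now 3*x**2*log(x)/2 - 3*x**2/4.
Answer: 3*x**2*log(x)/2 - 3*x**2/4.


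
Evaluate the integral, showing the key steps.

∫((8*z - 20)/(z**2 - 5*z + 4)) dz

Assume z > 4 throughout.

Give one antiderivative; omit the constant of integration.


Step 1. Decompose ∫((8*z - 20)/(z**2 - 5*z + 4)) dz by partial fractions, (8*z - 20)/(z**2 - 5*z + 4) = 4/(z - 1) + 4/(z - 4): now ∫(4/(z - 4)) dz + ∫(4/(z - 1)) dz.
Step 2. Evaluate the standard form [assuming z > 4]: now 4*log(z - 4) + ∫(4/(z - 1)) dz.
Step 3. Evaluate the standard form [assuming z > 1]: now 4*log(z - 4) + 4*log(z - 1).
Answer: 4*log(z - 4) + 4*log(z - 1).


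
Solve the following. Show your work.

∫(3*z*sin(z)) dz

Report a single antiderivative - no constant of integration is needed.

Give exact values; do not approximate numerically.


Step 1. Integrate ∫(3*z*sin(z)) dz by parts with u = z, dv = (3*sin(z)) dz, so v = -3*cos(z): now -3*z*cos(z) + ∫(3*cos(z)) dz.
Step 2. Evaluate the standard form: now -3*z*cos(z) + 3*sin(z).
Answer: -3*z*cos(z) + 3*sin(z).


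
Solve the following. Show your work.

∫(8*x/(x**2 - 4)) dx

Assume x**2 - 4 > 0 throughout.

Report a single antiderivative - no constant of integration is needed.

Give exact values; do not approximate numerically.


Step 1. Substitute u = x**2 - 4, turning ∫(8*x/(x**2 - 4)) dx into ∫(4/u) du: now ∫(4/u) du.
Step 2. Evaluate the standard form [assuming u > 0]: now 4*log(u).
Step 3. Substitute back u = x**2 - 4: now 4*log(x**2 - 4).
Answer: 4*log(x**2 - 4).


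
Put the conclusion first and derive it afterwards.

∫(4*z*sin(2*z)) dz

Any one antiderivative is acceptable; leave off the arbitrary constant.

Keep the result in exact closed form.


The answer is -2*z*cos(2*z) + sin(2*z).
Step 1. Integrate ∫(4*z*sin(2*z)) dz by parts with u = z, dv = (4*sin(2*z)) dz, so v = -2*cos(2*z): now -2*z*cos(2*z) + ∫(2*cos(2*z)) dz.
Step 2. Evaluate the standard form: now -2*z*cos(2*z) + sin(2*z).
Answer: -2*z*cos(2*z) + sin(2*z).


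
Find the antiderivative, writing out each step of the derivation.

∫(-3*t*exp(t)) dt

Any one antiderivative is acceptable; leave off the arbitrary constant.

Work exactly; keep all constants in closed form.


Step 1. Integrate ∫(-3*t*exp(t)) dt by parts with u = t, dv = (-3*exp(t)) dt, so v = -3*exp(t): now -3*t*exp(t) + ∫(3*exp(t)) dt.
Step 2. Evaluate the standard form: now -3*t*exp(t) + 3*exp(t).
Answer: -3*t*exp(t) + 3*exp(t).


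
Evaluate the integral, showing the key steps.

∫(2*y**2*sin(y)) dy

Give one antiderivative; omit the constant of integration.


Step 1. Integrate ∫(2*y**2*sin(y)) dy by parts with u = y**2, dv = (2*sin(y)) dy, so v = -2*cos(y): now -2*y**2*cos(y) + ∫(4*y*cos(y)) dy.
Step 2. Integrate ∫(4*y*cos(y)) dy by parts with u = y, dv = (4*cos(y)) dy, so v = 4*sin(y): now -2*y**2*cos(y) + 4*y*sin(y) + ∫(-4*sin(y)) dy.
Step 3. Evaluate the standard form: now -2*y**2*cos(y) + 4*y*sin(y) + 4*cos(y).
Answer: -2*y**2*cos(y) + 4*y*sin(y) + 4*cos(y).


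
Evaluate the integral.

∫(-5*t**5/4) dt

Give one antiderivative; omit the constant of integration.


Answer: -5*t**6/24.


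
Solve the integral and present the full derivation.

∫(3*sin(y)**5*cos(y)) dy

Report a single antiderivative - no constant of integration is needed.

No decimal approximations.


Step 1. Substitute u = sin(y), turning ∫(3*sin(y)**5*cos(y)) dy into ∫(3*u**5) du: now ∫(3*u**5) du.
Step 2. Evaluate the standard form: now u**6/2.
Step 3. Substitute back u = sin(y): now sin(y)**6/2.
Answer: sin(y)**6/2.


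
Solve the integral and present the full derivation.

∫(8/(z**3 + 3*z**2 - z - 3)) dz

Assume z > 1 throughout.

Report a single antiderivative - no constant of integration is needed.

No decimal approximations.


Step 1. Decompose ∫(8/(z**3 + 3*z**2 - z - 3)) dz by partial fractions, 8/(z**3 + 3*z**2 - z - 3) = 1/(z + 3) - 2/(z + 1) + 1/(z - 1): now ∫(1/(z - 1)) dz + ∫(-2/(z + 1)) dz + ∫(1/(z + 3)) dz.
Step 2. Evaluate the standard form [assuming z > 1]: now log(z - 1) + ∫(-2/(z + 1)) dz + ∫(1/(z + 3)) dz.
Step 3. Evaluate the standard form [assuming z > -1]: now log(z - 1) - 2*log(z + 1) + ∫(1/(z + 3)) dz.
Step 4. Evaluate the standard form [assuming z > -3]: now log(z - 1) - 2*log(z + 1) + log(z + 3).
Answer: log(z - 1) - 2*log(z + 1) + log(z + 3).


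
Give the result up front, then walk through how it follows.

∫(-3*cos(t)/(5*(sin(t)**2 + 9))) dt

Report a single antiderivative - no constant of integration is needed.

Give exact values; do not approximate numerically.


The answer is -atan(sin(t)/3)/5.
Step 1. Substitute u = sin(t), turning ∫(-3*cos(t)/(5*(sin(t)**2 + 9))) dt into ∫(-3/(5*(u**2 + 9))) du: now ∫(-3/(5*(u**2 + 9))) du.
Step 2. Evaluate the standard form: now -atan(u/3)/5.
Step 3. Substitute back u = sin(t): now -atan(sin(t)/3)/5.
Answer: -atan(sin(t)/3)/5.


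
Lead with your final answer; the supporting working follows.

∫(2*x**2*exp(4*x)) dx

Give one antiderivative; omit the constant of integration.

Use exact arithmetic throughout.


The answer is x**2*exp(4*x)/2 - x*exp(4*x)/4 + exp(4*x)/16.
Step 1. Integrate ∫(2*x**2*exp(4*x)) dx by parts with u = x**2, dv = (2*exp(4*x)) dx, so v = exp(4*x)/2: now x**2*exp(4*x)/2 + ∫(-x*exp(4*x)) dx.
Step 2. Integrate ∫(-x*exp(4*x)) dx by parts with u = x, dv = (-exp(4*x)) dx, so v = -exp(4*x)/4: now x**2*exp(4*x)/2 - x*exp(4*x)/4 + ∫(exp(4*x)/4) dx.
Step 3. Evaluate the standard form: now x**2*exp(4*x)/2 - x*exp(4*x)/4 + exp(4*x)/16.
Answer: x**2*exp(4*x)/2 - x*exp(4*x)/4 + exp(4*x)/16.


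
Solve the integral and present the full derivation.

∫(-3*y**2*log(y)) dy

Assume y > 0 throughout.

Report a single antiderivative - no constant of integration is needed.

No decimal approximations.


Step 1. Integrate ∫(-3*y**2*log(y)) dy by parts with u = log(y), dv = (-3*y**2) dy, so v = -y**3 [assuming y > 0]: now -y**3*log(y) + ∫(y**2) dy.
Step 2. Evaluate the standard form: now -y**3*log(y) + y**3/3.
Answer: -y**3*log(y) + y**3/3.


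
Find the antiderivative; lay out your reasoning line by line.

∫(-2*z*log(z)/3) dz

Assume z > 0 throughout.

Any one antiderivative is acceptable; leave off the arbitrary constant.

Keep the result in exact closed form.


Step 1. Integrate ∫(-2*z*log(z)/3) dz by parts with u = log(z), dv = (-2*z/3) dz, so v = -z**2/3 [assuming z > 0]: now -z**2*log(z)/3 + ∫(z/3) dz.
Step 2. Evaluate the standard form: now -z**2*log(z)/3 + z**2/6.
Answer: -z**2*log(z)/3 + z**2/6.


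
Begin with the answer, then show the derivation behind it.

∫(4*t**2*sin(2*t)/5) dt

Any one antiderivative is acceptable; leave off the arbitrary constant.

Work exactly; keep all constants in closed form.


The answer is -2*t**2*cos(2*t)/5 + 2*t*sin(2*t)/5 + cos(2*t)/5.
Step 1. Integrate ∫(4*t**2*sin(2*t)/5) dt by parts with u = t**2, dv = (4*sin(2*t)/5) dt, so v = -2*cos(2*t)/5: now -2*t**2*cos(2*t)/5 + ∫(4*t*cos(2*t)/5) dt.
Step 2. Integrate ∫(4*t*cos(2*t)/5) dt by parts with u = t, dv = (4*cos(2*t)/5) dt, so v = 2*sin(2*t)/5: now -2*t**2*cos(2*t)/5 + 2*t*sin(2*t)/5 + ∫(-2*sin(2*t)/5) dt.
Step 3. Evaluate the standard form: now -2*t**2*cos(2*t)/5 + 2*t*sin(2*t)/5 + cos(2*t)/5.
Answer: -2*t**2*cos(2*t)/5 + 2*t*sin(2*t)/5 + cos(2*t)/5.


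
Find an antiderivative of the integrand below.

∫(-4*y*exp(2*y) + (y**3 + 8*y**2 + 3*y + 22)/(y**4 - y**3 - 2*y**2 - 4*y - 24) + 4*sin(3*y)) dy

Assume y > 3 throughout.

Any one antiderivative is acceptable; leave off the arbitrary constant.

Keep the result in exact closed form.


Answer: -2*y*exp(2*y) + exp(2*y) + 2*log(y - 3) - log(y + 2) - 4*cos(3*y)/3 + atan(y/2)/2.


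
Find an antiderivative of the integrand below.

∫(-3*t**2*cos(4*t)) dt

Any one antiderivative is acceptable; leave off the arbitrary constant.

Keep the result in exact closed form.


Answer: -3*t**2*sin(4*t)/4 - 3*t*cos(4*t)/8 + 3*sin(4*t)/32.


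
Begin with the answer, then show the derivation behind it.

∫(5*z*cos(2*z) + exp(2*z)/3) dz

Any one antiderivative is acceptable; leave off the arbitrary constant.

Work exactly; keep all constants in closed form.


The answer is 5*z*sin(2*z)/2 + exp(2*z)/6 + 5*cos(2*z)/4.
Step 1. Rewrite: now ∫(5*z*cos(2*z)) dz + ∫(exp(2*z)/3) dz.
Step 2. Evaluate the standard form: now exp(2*z)/6 + ∫(5*z*cos(2*z)) dz.
Step 3. Integrate ∫(5*z*cos(2*z)) dz by parts with u = z, dv = (5*cos(2*z)) dz, so v = 5*sin(2*z)/2: now 5*z*sin(2*z)/2 + exp(2*z)/6 + ∫(-5*sin(2*z)/2) dz.
Step 4. Evaluate the standard form: now 5*z*sin(2*z)/2 + exp(2*z)/6 + 5*cos(2*z)/4.
Answer: 5*z*sin(2*z)/2 + exp(2*z)/6 + 5*cos(2*z)/4.


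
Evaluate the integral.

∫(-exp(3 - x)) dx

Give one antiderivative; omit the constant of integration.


Answer: exp(3 - x).


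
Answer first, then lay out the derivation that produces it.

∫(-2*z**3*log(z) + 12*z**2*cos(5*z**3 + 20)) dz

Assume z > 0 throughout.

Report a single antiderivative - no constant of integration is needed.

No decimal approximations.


The answer is -z**4*log(z)/2 + z**4/8 + 4*sin(5*z**3 + 20)/5.
Step 1. Rewrite: now ∫(12*z**2*cos(5*z**3 + 20)) dz + ∫(-2*z**3*log(z)) dz.
Step 2. Integrate ∫(-2*z**3*log(z)) dz by parts with u = log(z), dv = (-2*z**3) dz, so v = -z**4/2 [assuming z > 0]: now -z**4*log(z)/2 + ∫(z**3/2) dz + ∫(12*z**2*cos(5*z**3 + 20)) dz.
Step 3. Evaluate the standard form: now -z**4*log(z)/2 + z**4/8 + ∫(12*z**2*cos(5*z**3 + 20)) dz.
Step 4. Substitute u = z**3 + 4, turning ∫(12*z**2*cos(5*z**3 + 20)) dz into ∫(4*cos(5*u)) du: now -z**4*log(z)/2 + z**4/8 + ∫(4*cos(5*u)) du.
Step 5. Evaluate the standard form: now -z**4*log(z)/2 + z**4/8 + 4*sin(5*u)/5.
Step 6. Substitute back u = z**3 + 4: now -z**4*log(z)/2 + z**4/8 + 4*sin(5*z**3 + 20)/5.
Answer: -z**4*log(z)/2 + z**4/8 + 4*sin(5*z**3 + 20)/5.


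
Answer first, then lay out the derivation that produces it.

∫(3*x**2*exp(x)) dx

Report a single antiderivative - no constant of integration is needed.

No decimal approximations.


The answer is 3*x**2*exp(x) - 6*x*exp(x) + 6*exp(x).
Step 1. Integrate ∫(3*x**2*exp(x)) dx by parts with u = x**2, dv = (3*exp(x)) dx, so v = 3*exp(x): now 3*x**2*exp(x) + ∫(-6*x*exp(x)) dx.
Step 2. Integrate ∫(-6*x*exp(x)) dx by parts with u = x, dv = (-6*exp(x)) dx, so v = -6*exp(x): now 3*x**2*exp(x) - 6*x*exp(x) + ∫(6*exp(x)) dx.
Step 3. Evaluate the standard form: now 3*x**2*exp(x) - 6*x*exp(x) + 6*exp(x).
Answer: 3*x**2*exp(x) - 6*x*exp(x) + 6*exp(x).


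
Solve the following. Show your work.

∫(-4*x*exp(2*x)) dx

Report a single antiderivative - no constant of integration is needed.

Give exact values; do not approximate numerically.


Step 1. Integrate ∫(-4*x*exp(2*x)) dx by parts with u = x, dv = (-4*exp(2*x)) dx, so v = -2*exp(2*x): now -2*x*exp(2*x) + ∫(2*exp(2*x)) dx.
Step 2. Evaluate the standard form: now -2*x*exp(2*x) + exp(2*x).
Answer: -2*x*exp(2*x) + exp(2*x).


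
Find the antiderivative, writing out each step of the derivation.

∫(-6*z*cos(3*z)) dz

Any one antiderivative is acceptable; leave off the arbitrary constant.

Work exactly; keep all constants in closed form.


Step 1. Integrate ∫(-6*z*cos(3*z)) dz by parts with u = z, dv = (-6*cos(3*z)) dz, so v = -2*sin(3*z): now -2*z*sin(3*z) + ∫(2*sin(3*z)) dz.
Step 2. Evaluate the standard form: now -2*z*sin(3*z) - 2*cos(3*z)/3.
Answer: -2*z*sin(3*z) - 2*cos(3*z)/3.


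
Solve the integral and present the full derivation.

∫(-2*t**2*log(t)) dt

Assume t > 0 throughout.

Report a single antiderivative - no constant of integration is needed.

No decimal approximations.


Step 1. Integrate ∫(-2*t**2*log(t)) dt by parts with u = log(t), dv = (-2*t**2) dt, so v = -2*t**3/3 [assuming t > 0]: now -2*t**3*log(t)/3 + ∫(2*t**2/3) dt.
Step 2. Evaluate the standard form: now -2*t**3*log(t)/3 + 2*t**3/9.
Answer: -2*t**3*log(t)/3 + 2*t**3/9.


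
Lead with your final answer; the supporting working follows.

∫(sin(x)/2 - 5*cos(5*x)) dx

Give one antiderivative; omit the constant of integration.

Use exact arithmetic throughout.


The answer is -sin(5*x) - cos(x)/2.
Step 1. Rewrite: now ∫(sin(x)/2) dx + ∫(-5*cos(5*x)) dx.
Step 2. Evaluate the standard form: now -sin(5*x) + ∫(sin(x)/2) dx.
Step 3. Evaluate the standard form: now -sin(5*x) - cos(x)/2.
Answer: -sin(5*x) - cos(x)/2.


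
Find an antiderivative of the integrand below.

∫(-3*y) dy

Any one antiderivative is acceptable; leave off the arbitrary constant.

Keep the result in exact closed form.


Answer: -3*y**2/2.


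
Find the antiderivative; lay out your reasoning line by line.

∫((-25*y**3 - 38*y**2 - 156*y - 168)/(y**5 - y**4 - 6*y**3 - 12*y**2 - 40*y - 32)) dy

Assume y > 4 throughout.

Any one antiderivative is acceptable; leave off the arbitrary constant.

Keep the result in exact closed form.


Step 1. Decompose ∫((-25*y**3 - 38*y**2 - 156*y - 168)/(y**5 - y**4 - 6*y**3 - 12*y**2 - 40*y - 32)) dy by partial fractions, (-25*y**3 - 38*y**2 - 156*y - 168)/(y**5 - y**4 - 6*y**3 - 12*y**2 - 40*y - 32) = 4/(y**2 + 4) + 4/(y + 2) + 1/(y + 1) - 5/(y - 4): now ∫(-5/(y - 4)) dy + ∫(1/(y + 1)) dy + ∫(4/(y + 2)) dy + ∫(4/(y**2 + 4)) dy.
Step 2. Evaluate the standard form [assuming y > 4]: now -5*log(y - 4) + ∫(1/(y + 1)) dy + ∫(4/(y + 2)) dy + ∫(4/(y**2 + 4)) dy.
Step 3. Evaluate the standard form [assuming y > -1]: now -5*log(y - 4) + log(y + 1) + ∫(4/(y + 2)) dy + ∫(4/(y**2 + 4)) dy.
Step 4. Evaluate the standard form [assuming y > -2]: now -5*log(y - 4) + log(y + 1) + 4*log(y + 2) + ∫(4/(y**2 + 4)) dy.
Step 5. Evaluate the standard form: now -5*log(y - 4) + log(y + 1) + 4*log(y + 2) + 2*atan(y/2).
Answer: -5*log(y - 4) + log(y + 1) + 4*log(y + 2) + 2*atan(y/2).


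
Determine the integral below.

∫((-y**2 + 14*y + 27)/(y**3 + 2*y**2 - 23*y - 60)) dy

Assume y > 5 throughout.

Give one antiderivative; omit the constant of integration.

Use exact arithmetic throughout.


Answer: log(y - 5) + 3*log(y + 3) - 5*log(y + 4).


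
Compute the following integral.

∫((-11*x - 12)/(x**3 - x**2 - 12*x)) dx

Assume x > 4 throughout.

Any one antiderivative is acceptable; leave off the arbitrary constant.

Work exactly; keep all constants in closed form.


Answer: log(x) - 2*log(x - 4) + log(x + 3).


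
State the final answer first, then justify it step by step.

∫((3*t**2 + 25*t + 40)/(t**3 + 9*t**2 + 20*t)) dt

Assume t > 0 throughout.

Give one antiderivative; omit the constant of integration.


The answer is 2*log(t) + 3*log(t + 4) - 2*log(t + 5).
Step 1. Decompose ∫((3*t**2 + 25*t + 40)/(t**3 + 9*t**2 + 20*t)) dt by partial fractions, (3*t**2 + 25*t + 40)/(t**3 + 9*t**2 + 20*t) = -2/(t + 5) + 3/(t + 4) + 2/t: now ∫(2/t) dt + ∫(3/(t + 4)) dt + ∫(-2/(t + 5)) dt.
Step 2. Evaluate the standard form [assuming t > -5]: now -2*log(t + 5) + ∫(2/t) dt + ∫(3/(t + 4)) dt.
Step 3. Evaluate the standard form [assuming t > -4]: now 3*log(t + 4) - 2*log(t + 5) + ∫(2/t) dt.
Step 4. Evaluate the standard form [assuming t > 0]: now 2*log(t) + 3*log(t + 4) - 2*log(t + 5).
Answer: 2*log(t) + 3*log(t + 4) - 2*log(t + 5).


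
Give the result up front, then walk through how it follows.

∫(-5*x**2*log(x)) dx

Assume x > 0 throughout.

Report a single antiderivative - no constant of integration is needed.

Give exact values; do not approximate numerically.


The answer is -5*x**3*log(x)/3 + 5*x**3/9.
Step 1. Integrate ∫(-5*x**2*log(x)) dx by parts with u = log(x), dv = (-5*x**2) dx, so v = -5*x**3/3 [assuming x > 0]: now -5*x**3*log(x)/3 + ∫(5*x**2/3) dx.
Step 2. Evaluate the standard form: now -5*x**3*log(x)/3 + 5*x**3/9.
Answer: -5*x**3*log(x)/3 + 5*x**3/9.


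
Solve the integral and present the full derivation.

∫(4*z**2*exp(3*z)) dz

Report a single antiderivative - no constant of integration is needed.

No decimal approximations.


Step 1. Integrate ∫(4*z**2*exp(3*z)) dz by parts with u = z**2, dv = (4*exp(3*z)) dz, so v = 4*exp(3*z)/3: now 4*z**2*exp(3*z)/3 + ∫(-8*z*exp(3*z)/3) dz.
Step 2. Integrate ∫(-8*z*exp(3*z)/3) dz by parts with u = z, dv = (-8*exp(3*z)/3) dz, so v = -8*exp(3*z)/9: now 4*z**2*exp(3*z)/3 - 8*z*exp(3*z)/9 + ∫(8*exp(3*z)/9) dz.
Step 3. Evaluate the standard form: now 4*z**2*exp(3*z)/3 - 8*z*exp(3*z)/9 + 8*exp(3*z)/27.
Answer: 4*z**2*exp(3*z)/3 - 8*z*exp(3*z)/9 + 8*exp(3*z)/27.


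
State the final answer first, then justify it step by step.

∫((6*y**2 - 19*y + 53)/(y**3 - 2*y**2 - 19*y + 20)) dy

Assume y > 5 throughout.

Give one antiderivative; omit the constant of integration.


The answer is 3*log(y - 5) - 2*log(y - 1) + 5*log(y + 4).
Step 1. Decompose ∫((6*y**2 - 19*y + 53)/(y**3 - 2*y**2 - 19*y + 20)) dy by partial fractions, (6*y**2 - 19*y + 53)/(y**3 - 2*y**2 - 19*y + 20) = 5/(y + 4) - 2/(y - 1) + 3/(y - 5): now ∫(3/(y - 5)) dy + ∫(-2/(y - 1)) dy + ∫(5/(y + 4)) dy.
Step 2. Evaluate the standard form [assuming y > -4]: now 5*log(y + 4) + ∫(3/(y - 5)) dy + ∫(-2/(y - 1)) dy.
Step 3. Evaluate the standard form [assuming y > 1]: now -2*log(y - 1) + 5*log(y + 4) + ∫(3/(y - 5)) dy.
Step 4. Evaluate the standard form [assuming y > 5]: now 3*log(y - 5) - 2*log(y - 1) + 5*log(y + 4).
Answer: 3*log(y - 5) - 2*log(y - 1) + 5*log(y + 4).


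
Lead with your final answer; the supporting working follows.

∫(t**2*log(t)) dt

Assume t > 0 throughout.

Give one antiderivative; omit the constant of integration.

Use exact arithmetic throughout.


The answer is t**3*log(t)/3 - t**3/9.
Step 1. Integrate ∫(t**2*log(t)) dt by parts with u = log(t), dv = (t**2) dt, so v = t**3/3 [assuming t > 0]: now t**3*log(t)/3 + ∫(-t**2/3) dt.
Step 2. Evaluate the standard form: now t**3*log(t)/3 - t**3/9.
Answer: t**3*log(t)/3 - t**3/9.


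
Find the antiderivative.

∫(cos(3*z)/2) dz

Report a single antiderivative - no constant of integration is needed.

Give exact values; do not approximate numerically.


Answer: sin(3*z)/6.


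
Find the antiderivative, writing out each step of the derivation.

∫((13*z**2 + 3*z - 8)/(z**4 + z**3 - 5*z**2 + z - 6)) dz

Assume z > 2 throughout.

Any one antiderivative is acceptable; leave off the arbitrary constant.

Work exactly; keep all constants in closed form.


Step 1. Decompose ∫((13*z**2 + 3*z - 8)/(z**4 + z**3 - 5*z**2 + z - 6)) dz by partial fractions, (13*z**2 + 3*z - 8)/(z**4 + z**3 - 5*z**2 + z - 6) = 3/(z**2 + 1) - 2/(z + 3) + 2/(z - 2): now ∫(2/(z - 2)) dz + ∫(-2/(z + 3)) dz + ∫(3/(z**2 + 1)) dz.
Step 2. Evaluate the standard form [assuming z > 2]: now 2*log(z - 2) + ∫(-2/(z + 3)) dz + ∫(3/(z**2 + 1)) dz.
Step 3. Evaluate the standard form [assuming z > -3]: now 2*log(z - 2) - 2*log(z + 3) + ∫(3/(z**2 + 1)) dz.
Step 4. Evaluate the standard form: now 2*log(z - 2) - 2*log(z + 3) + 3*atan(z).
Answer: 2*log(z - 2) - 2*log(z + 3) + 3*atan(z).


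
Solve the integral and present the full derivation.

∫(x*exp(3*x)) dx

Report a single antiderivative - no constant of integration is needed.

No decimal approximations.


Step 1. Integrate ∫(x*exp(3*x)) dx by parts with u = x, dv = (exp(3*x)) dx, so v = exp(3*x)/3: now x*exp(3*x)/3 + ∫(-exp(3*x)/3) dx.
Step 2. Evaluate the standard form: now x*exp(3*x)/3 - exp(3*x)/9.
Answer: x*exp(3*x)/3 - exp(3*x)/9.


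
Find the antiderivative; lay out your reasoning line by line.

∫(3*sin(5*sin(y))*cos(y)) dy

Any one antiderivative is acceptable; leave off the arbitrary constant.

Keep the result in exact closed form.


Step 1. Substitute u = sin(y), turning ∫(3*sin(5*sin(y))*cos(y)) dy into ∫(3*sin(5*u)) du: now ∫(3*sin(5*u)) du.
Step 2. Evaluate the standard form: now -3*cos(5*u)/5.
Step 3. Substitute back u = sin(y): now -3*cos(5*sin(y))/5.
Answer: -3*cos(5*sin(y))/5.


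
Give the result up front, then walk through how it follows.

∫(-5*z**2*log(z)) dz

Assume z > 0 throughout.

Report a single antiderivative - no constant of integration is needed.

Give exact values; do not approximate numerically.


The answer is -5*z**3*log(z)/3 + 5*z**3/9.
Step 1. Integrate ∫(-5*z**2*log(z)) dz by parts with u = log(z), dv = (-5*z**2) dz, so v = -5*z**3/3 [assuming z > 0]: now -5*z**3*log(z)/3 + ∫(5*z**2/3) dz.
Step 2. Evaluate the standard form: now -5*z**3*log(z)/3 + 5*z**3/9.
Answer: -5*z**3*log(z)/3 + 5*z**3/9.


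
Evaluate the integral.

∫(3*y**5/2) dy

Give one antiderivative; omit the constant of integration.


Answer: y**6/4.


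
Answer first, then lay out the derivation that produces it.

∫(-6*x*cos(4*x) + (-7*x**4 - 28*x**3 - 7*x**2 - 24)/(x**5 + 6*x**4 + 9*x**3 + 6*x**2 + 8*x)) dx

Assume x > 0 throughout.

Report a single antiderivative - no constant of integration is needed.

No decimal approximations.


The answer is -3*x*sin(4*x)/2 - 3*log(x) - 3*log(x + 2) - log(x + 4) - 3*cos(4*x)/8 + 4*atan(x).
Step 1. Rewrite: now ∫(-6*x*cos(4*x)) dx + ∫((-7*x**4 - 28*x**3 - 7*x**2 - 24)/(x**5 + 6*x**4 + 9*x**3 + 6*x**2 + 8*x)) dx.
Step 2. Decompose ∫((-7*x**4 - 28*x**3 - 7*x**2 - 24)/(x**5 + 6*x**4 + 9*x**3 + 6*x**2 + 8*x)) dx by partial fractions, (-7*x**4 - 28*x**3 - 7*x**2 - 24)/(x**5 + 6*x**4 + 9*x**3 + 6*x**2 + 8*x) = 4/(x**2 + 1) - 1/(x + 4) - 3/(x + 2) - 3/x: now ∫(-3/x) dx + ∫(-6*x*cos(4*x)) dx + ∫(-3/(x + 2)) dx + ∫(-1/(x + 4)) dx + ∫(4/(x**2 + 1)) dx.
Step 3. Evaluate the standard form [assuming x > 0]: now -3*log(x) + ∫(-6*x*cos(4*x)) dx + ∫(-3/(x + 2)) dx + ∫(-1/(x + 4)) dx + ∫(4/(x**2 + 1)) dx.
Step 4. Evaluate the standard form [assuming x > -2]: now -3*log(x) - 3*log(x + 2) + ∫(-6*x*cos(4*x)) dx + ∫(-1/(x + 4)) dx + ∫(4/(x**2 + 1)) dx.
Step 5. Evaluate the standard form [assuming x > -4]: now -3*log(x) - 3*log(x + 2) - log(x + 4) + ∫(-6*x*cos(4*x)) dx + ∫(4/(x**2 + 1)) dx.
Step 6. Evaluate the standard form: now -3*log(x) - 3*log(x + 2) - log(x + 4) + 4*atan(x) + ∫(-6*x*cos(4*x)) dx.
Step 7. Integrate ∫(-6*x*cos(4*x)) dx by parts with u = x, dv = (-6*cos(4*x)) dx, so v = -3*sin(4*x)/2: now -3*x*sin(4*x)/2 - 3*log(x) - 3*log(x + 2) - log(x + 4) + 4*atan(x) + ∫(3*sin(4*x)/2) dx.
Step 8. Evaluate the standard form: now -3*x*sin(4*x)/2 - 3*log(x) - 3*log(x + 2) - log(x + 4) - 3*cos(4*x)/8 + 4*atan(x).
Answer: -3*x*sin(4*x)/2 - 3*log(x) - 3*log(x + 2) - log(x + 4) - 3*cos(4*x)/8 + 4*atan(x).


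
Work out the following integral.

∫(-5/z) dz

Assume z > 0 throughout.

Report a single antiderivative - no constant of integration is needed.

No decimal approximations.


Answer: -5*log(z).


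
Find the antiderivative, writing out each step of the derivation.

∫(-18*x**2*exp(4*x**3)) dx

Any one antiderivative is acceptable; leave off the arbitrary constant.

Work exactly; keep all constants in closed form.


Step 1. Substitute u = x**3, turning ∫(-18*x**2*exp(4*x**3)) dx into ∫(-6*exp(4*u)) du: now ∫(-6*exp(4*u)) du.
Step 2. Evaluate the standard form: now -3*exp(4*u)/2.
Step 3. Substitute back u = x**3: now -3*exp(4*x**3)/2.
Answer: -3*exp(4*x**3)/2.
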